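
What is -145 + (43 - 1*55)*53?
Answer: -781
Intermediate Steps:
-145 + (43 - 1*55)*53 = -145 + (43 - 55)*53 = -145 - 12*53 = -145 - 636 = -781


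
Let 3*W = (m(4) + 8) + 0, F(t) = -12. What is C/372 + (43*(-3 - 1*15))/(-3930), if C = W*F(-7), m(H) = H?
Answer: 1379/20305 ≈ 0.067914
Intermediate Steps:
W = 4 (W = ((4 + 8) + 0)/3 = (12 + 0)/3 = (⅓)*12 = 4)
C = -48 (C = 4*(-12) = -48)
C/372 + (43*(-3 - 1*15))/(-3930) = -48/372 + (43*(-3 - 1*15))/(-3930) = -48*1/372 + (43*(-3 - 15))*(-1/3930) = -4/31 + (43*(-18))*(-1/3930) = -4/31 - 774*(-1/3930) = -4/31 + 129/655 = 1379/20305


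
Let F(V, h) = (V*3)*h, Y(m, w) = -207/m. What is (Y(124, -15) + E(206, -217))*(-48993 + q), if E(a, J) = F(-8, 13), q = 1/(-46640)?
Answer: 17775275759859/1156672 ≈ 1.5368e+7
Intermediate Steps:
q = -1/46640 ≈ -2.1441e-5
F(V, h) = 3*V*h (F(V, h) = (3*V)*h = 3*V*h)
E(a, J) = -312 (E(a, J) = 3*(-8)*13 = -312)
(Y(124, -15) + E(206, -217))*(-48993 + q) = (-207/124 - 312)*(-48993 - 1/46640) = (-207*1/124 - 312)*(-2285033521/46640) = (-207/124 - 312)*(-2285033521/46640) = -38895/124*(-2285033521/46640) = 17775275759859/1156672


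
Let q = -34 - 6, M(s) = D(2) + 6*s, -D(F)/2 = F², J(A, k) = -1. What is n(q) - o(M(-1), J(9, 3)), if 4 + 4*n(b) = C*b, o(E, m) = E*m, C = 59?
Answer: -605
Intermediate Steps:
D(F) = -2*F²
M(s) = -8 + 6*s (M(s) = -2*2² + 6*s = -2*4 + 6*s = -8 + 6*s)
q = -40
n(b) = -1 + 59*b/4 (n(b) = -1 + (59*b)/4 = -1 + 59*b/4)
n(q) - o(M(-1), J(9, 3)) = (-1 + (59/4)*(-40)) - (-8 + 6*(-1))*(-1) = (-1 - 590) - (-8 - 6)*(-1) = -591 - (-14)*(-1) = -591 - 1*14 = -591 - 14 = -605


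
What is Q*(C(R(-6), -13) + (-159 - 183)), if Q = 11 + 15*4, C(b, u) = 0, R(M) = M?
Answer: -24282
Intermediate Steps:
Q = 71 (Q = 11 + 60 = 71)
Q*(C(R(-6), -13) + (-159 - 183)) = 71*(0 + (-159 - 183)) = 71*(0 - 342) = 71*(-342) = -24282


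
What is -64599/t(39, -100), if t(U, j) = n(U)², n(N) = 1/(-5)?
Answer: -1614975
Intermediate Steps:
n(N) = -⅕
t(U, j) = 1/25 (t(U, j) = (-⅕)² = 1/25)
-64599/t(39, -100) = -64599/1/25 = -64599*25 = -1614975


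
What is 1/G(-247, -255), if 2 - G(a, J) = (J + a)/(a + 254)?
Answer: 7/516 ≈ 0.013566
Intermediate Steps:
G(a, J) = 2 - (J + a)/(254 + a) (G(a, J) = 2 - (J + a)/(a + 254) = 2 - (J + a)/(254 + a))
1/G(-247, -255) = 1/((508 - 247 - 1*(-255))/(254 - 247)) = 1/((508 - 247 + 255)/7) = 1/((⅐)*516) = 1/(516/7) = 7/516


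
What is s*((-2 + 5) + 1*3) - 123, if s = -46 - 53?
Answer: -717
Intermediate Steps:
s = -99
s*((-2 + 5) + 1*3) - 123 = -99*((-2 + 5) + 1*3) - 123 = -99*(3 + 3) - 123 = -99*6 - 123 = -594 - 123 = -717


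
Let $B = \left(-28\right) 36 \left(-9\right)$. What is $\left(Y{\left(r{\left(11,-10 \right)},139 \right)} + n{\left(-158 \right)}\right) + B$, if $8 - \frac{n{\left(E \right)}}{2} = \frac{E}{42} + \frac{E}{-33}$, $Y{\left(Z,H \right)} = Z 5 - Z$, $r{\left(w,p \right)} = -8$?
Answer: $\frac{697154}{77} \approx 9054.0$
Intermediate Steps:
$Y{\left(Z,H \right)} = 4 Z$ ($Y{\left(Z,H \right)} = 5 Z - Z = 4 Z$)
$B = 9072$ ($B = \left(-1008\right) \left(-9\right) = 9072$)
$n{\left(E \right)} = 16 + \frac{E}{77}$ ($n{\left(E \right)} = 16 - 2 \left(\frac{E}{42} + \frac{E}{-33}\right) = 16 - 2 \left(E \frac{1}{42} + E \left(- \frac{1}{33}\right)\right) = 16 - 2 \left(\frac{E}{42} - \frac{E}{33}\right) = 16 - 2 \left(- \frac{E}{154}\right) = 16 + \frac{E}{77}$)
$\left(Y{\left(r{\left(11,-10 \right)},139 \right)} + n{\left(-158 \right)}\right) + B = \left(4 \left(-8\right) + \left(16 + \frac{1}{77} \left(-158\right)\right)\right) + 9072 = \left(-32 + \left(16 - \frac{158}{77}\right)\right) + 9072 = \left(-32 + \frac{1074}{77}\right) + 9072 = - \frac{1390}{77} + 9072 = \frac{697154}{77}$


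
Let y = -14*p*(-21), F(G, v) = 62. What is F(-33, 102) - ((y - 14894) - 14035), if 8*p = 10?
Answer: 57247/2 ≈ 28624.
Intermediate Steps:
p = 5/4 (p = (⅛)*10 = 5/4 ≈ 1.2500)
y = 735/2 (y = -14*5/4*(-21) = -35/2*(-21) = 735/2 ≈ 367.50)
F(-33, 102) - ((y - 14894) - 14035) = 62 - ((735/2 - 14894) - 14035) = 62 - (-29053/2 - 14035) = 62 - 1*(-57123/2) = 62 + 57123/2 = 57247/2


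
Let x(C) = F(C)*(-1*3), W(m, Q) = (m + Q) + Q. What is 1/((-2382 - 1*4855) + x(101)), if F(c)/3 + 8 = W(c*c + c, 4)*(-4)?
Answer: 1/363995 ≈ 2.7473e-6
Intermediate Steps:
W(m, Q) = m + 2*Q (W(m, Q) = (Q + m) + Q = m + 2*Q)
F(c) = -120 - 12*c - 12*c² (F(c) = -24 + 3*(((c*c + c) + 2*4)*(-4)) = -24 + 3*(((c² + c) + 8)*(-4)) = -24 + 3*(((c + c²) + 8)*(-4)) = -24 + 3*((8 + c + c²)*(-4)) = -24 + 3*(-32 - 4*c - 4*c²) = -24 + (-96 - 12*c - 12*c²) = -120 - 12*c - 12*c²)
x(C) = 360 + 36*C*(1 + C) (x(C) = (-120 - 12*C*(1 + C))*(-1*3) = (-120 - 12*C*(1 + C))*(-3) = 360 + 36*C*(1 + C))
1/((-2382 - 1*4855) + x(101)) = 1/((-2382 - 1*4855) + (360 + 36*101*(1 + 101))) = 1/((-2382 - 4855) + (360 + 36*101*102)) = 1/(-7237 + (360 + 370872)) = 1/(-7237 + 371232) = 1/363995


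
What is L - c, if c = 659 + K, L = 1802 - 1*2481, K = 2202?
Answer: -3540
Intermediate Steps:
L = -679 (L = 1802 - 2481 = -679)
c = 2861 (c = 659 + 2202 = 2861)
L - c = -679 - 1*2861 = -679 - 2861 = -3540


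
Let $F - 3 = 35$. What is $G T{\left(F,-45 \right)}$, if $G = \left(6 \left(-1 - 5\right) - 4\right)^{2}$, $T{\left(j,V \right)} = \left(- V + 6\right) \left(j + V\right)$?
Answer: $-571200$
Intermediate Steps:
$F = 38$ ($F = 3 + 35 = 38$)
$T{\left(j,V \right)} = \left(6 - V\right) \left(V + j\right)$
$G = 1600$ ($G = \left(6 \left(-6\right) - 4\right)^{2} = \left(-36 - 4\right)^{2} = \left(-40\right)^{2} = 1600$)
$G T{\left(F,-45 \right)} = 1600 \left(- \left(-45\right)^{2} + 6 \left(-45\right) + 6 \cdot 38 - \left(-45\right) 38\right) = 1600 \left(\left(-1\right) 2025 - 270 + 228 + 1710\right) = 1600 \left(-2025 - 270 + 228 + 1710\right) = 1600 \left(-357\right) = -571200$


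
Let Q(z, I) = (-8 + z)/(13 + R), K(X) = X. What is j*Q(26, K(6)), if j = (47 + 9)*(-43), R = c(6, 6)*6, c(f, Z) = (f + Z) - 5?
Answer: -43344/55 ≈ -788.07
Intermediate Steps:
c(f, Z) = -5 + Z + f (c(f, Z) = (Z + f) - 5 = -5 + Z + f)
R = 42 (R = (-5 + 6 + 6)*6 = 7*6 = 42)
j = -2408 (j = 56*(-43) = -2408)
Q(z, I) = -8/55 + z/55 (Q(z, I) = (-8 + z)/(13 + 42) = (-8 + z)/55 = (-8 + z)*(1/55) = -8/55 + z/55)
j*Q(26, K(6)) = -2408*(-8/55 + (1/55)*26) = -2408*(-8/55 + 26/55) = -2408*18/55 = -43344/55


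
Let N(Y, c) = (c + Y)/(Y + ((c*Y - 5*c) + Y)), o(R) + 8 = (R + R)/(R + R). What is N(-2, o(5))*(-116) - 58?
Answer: -174/5 ≈ -34.800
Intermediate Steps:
o(R) = -7 (o(R) = -8 + (R + R)/(R + R) = -8 + (2*R)/((2*R)) = -8 + (2*R)*(1/(2*R)) = -8 + 1 = -7)
N(Y, c) = (Y + c)/(-5*c + 2*Y + Y*c) (N(Y, c) = (Y + c)/(Y + ((Y*c - 5*c) + Y)) = (Y + c)/(Y + ((-5*c + Y*c) + Y)) = (Y + c)/(Y + (Y - 5*c + Y*c)) = (Y + c)/(-5*c + 2*Y + Y*c))
N(-2, o(5))*(-116) - 58 = ((-2 - 7)/(-5*(-7) + 2*(-2) - 2*(-7)))*(-116) - 58 = (-9/(35 - 4 + 14))*(-116) - 58 = (-9/45)*(-116) - 58 = ((1/45)*(-9))*(-116) - 58 = -⅕*(-116) - 58 = 116/5 - 58 = -174/5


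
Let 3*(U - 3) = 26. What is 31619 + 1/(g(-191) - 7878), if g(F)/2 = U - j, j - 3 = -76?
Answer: 731220991/23126 ≈ 31619.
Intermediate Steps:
U = 35/3 (U = 3 + (1/3)*26 = 3 + 26/3 = 35/3 ≈ 11.667)
j = -73 (j = 3 - 76 = -73)
g(F) = 508/3 (g(F) = 2*(35/3 - 1*(-73)) = 2*(35/3 + 73) = 2*(254/3) = 508/3)
31619 + 1/(g(-191) - 7878) = 31619 + 1/(508/3 - 7878) = 31619 + 1/(-23126/3) = 31619 - 3/23126 = 731220991/23126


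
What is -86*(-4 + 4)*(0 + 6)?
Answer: 0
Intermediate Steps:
-86*(-4 + 4)*(0 + 6) = -0*6 = -86*0 = 0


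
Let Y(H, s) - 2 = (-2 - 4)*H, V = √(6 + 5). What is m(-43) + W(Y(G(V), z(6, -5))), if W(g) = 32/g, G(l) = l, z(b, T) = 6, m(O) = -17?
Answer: -841/49 - 24*√11/49 ≈ -18.788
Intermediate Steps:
V = √11 ≈ 3.3166
Y(H, s) = 2 - 6*H (Y(H, s) = 2 + (-2 - 4)*H = 2 - 6*H)
m(-43) + W(Y(G(V), z(6, -5))) = -17 + 32/(2 - 6*√11)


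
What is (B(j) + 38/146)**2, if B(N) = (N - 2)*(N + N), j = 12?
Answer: 307616521/5329 ≈ 57725.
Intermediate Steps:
B(N) = 2*N*(-2 + N) (B(N) = (-2 + N)*(2*N) = 2*N*(-2 + N))
(B(j) + 38/146)**2 = (2*12*(-2 + 12) + 38/146)**2 = (2*12*10 + 38*(1/146))**2 = (240 + 19/73)**2 = (17539/73)**2 = 307616521/5329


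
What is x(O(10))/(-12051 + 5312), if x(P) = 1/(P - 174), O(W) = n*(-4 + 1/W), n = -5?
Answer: 2/2082351 ≈ 9.6045e-7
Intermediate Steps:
O(W) = 20 - 5/W (O(W) = -5*(-4 + 1/W) = 20 - 5/W)
x(P) = 1/(-174 + P)
x(O(10))/(-12051 + 5312) = 1/((-174 + (20 - 5/10))*(-12051 + 5312)) = 1/((-174 + (20 - 5*1/10))*(-6739)) = -1/6739/(-174 + (20 - 1/2)) = -1/6739/(-174 + 39/2) = -1/6739/(-309/2) = -2/309*(-1/6739) = 2/2082351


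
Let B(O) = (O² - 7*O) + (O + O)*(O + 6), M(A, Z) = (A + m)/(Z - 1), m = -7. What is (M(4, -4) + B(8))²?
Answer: 1352569/25 ≈ 54103.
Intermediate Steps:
M(A, Z) = (-7 + A)/(-1 + Z) (M(A, Z) = (A - 7)/(Z - 1) = (-7 + A)/(-1 + Z))
B(O) = O² - 7*O + 2*O*(6 + O) (B(O) = (O² - 7*O) + (2*O)*(6 + O) = (O² - 7*O) + 2*O*(6 + O) = O² - 7*O + 2*O*(6 + O))
(M(4, -4) + B(8))² = ((-7 + 4)/(-1 - 4) + 8*(5 + 3*8))² = (-3/(-5) + 8*(5 + 24))² = (-⅕*(-3) + 8*29)² = (⅗ + 232)² = (1163/5)² = 1352569/25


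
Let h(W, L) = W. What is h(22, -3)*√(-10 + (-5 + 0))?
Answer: 22*I*√15 ≈ 85.206*I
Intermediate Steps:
h(22, -3)*√(-10 + (-5 + 0)) = 22*√(-10 + (-5 + 0)) = 22*√(-10 - 5) = 22*√(-15) = 22*(I*√15) = 22*I*√15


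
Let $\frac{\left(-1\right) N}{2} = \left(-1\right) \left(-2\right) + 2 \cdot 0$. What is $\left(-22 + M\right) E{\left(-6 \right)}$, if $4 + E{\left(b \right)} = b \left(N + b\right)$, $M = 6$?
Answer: $-896$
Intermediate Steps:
$N = -4$ ($N = - 2 \left(\left(-1\right) \left(-2\right) + 2 \cdot 0\right) = - 2 \left(2 + 0\right) = \left(-2\right) 2 = -4$)
$E{\left(b \right)} = -4 + b \left(-4 + b\right)$
$\left(-22 + M\right) E{\left(-6 \right)} = \left(-22 + 6\right) \left(-4 + \left(-6\right)^{2} - -24\right) = - 16 \left(-4 + 36 + 24\right) = \left(-16\right) 56 = -896$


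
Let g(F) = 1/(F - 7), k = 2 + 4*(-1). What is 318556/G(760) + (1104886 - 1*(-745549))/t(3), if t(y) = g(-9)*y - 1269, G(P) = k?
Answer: -3264065306/20307 ≈ -1.6074e+5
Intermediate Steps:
k = -2 (k = 2 - 4 = -2)
G(P) = -2
g(F) = 1/(-7 + F)
t(y) = -1269 - y/16 (t(y) = y/(-7 - 9) - 1269 = y/(-16) - 1269 = -y/16 - 1269 = -1269 - y/16)
318556/G(760) + (1104886 - 1*(-745549))/t(3) = 318556/(-2) + (1104886 - 1*(-745549))/(-1269 - 1/16*3) = 318556*(-½) + (1104886 + 745549)/(-1269 - 3/16) = -159278 + 1850435/(-20307/16) = -159278 + 1850435*(-16/20307) = -159278 - 29606960/20307 = -3264065306/20307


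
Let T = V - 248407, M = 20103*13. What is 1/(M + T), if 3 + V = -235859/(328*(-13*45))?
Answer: 14760/190850183 ≈ 7.7338e-5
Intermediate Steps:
V = -26137/14760 (V = -3 - 235859/(328*(-13*45)) = -3 - 235859/(328*(-585)) = -3 - 235859/(-191880) = -3 - 235859*(-1/191880) = -3 + 18143/14760 = -26137/14760 ≈ -1.7708)
M = 261339
T = -3666513457/14760 (T = -26137/14760 - 248407 = -3666513457/14760 ≈ -2.4841e+5)
1/(M + T) = 1/(261339 - 3666513457/14760) = 1/(190850183/14760) = 14760/190850183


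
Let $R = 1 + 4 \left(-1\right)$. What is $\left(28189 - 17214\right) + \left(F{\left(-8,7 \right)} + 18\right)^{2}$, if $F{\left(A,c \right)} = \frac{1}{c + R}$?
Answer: $\frac{180929}{16} \approx 11308.0$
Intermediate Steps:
$R = -3$ ($R = 1 - 4 = -3$)
$F{\left(A,c \right)} = \frac{1}{-3 + c}$ ($F{\left(A,c \right)} = \frac{1}{c - 3} = \frac{1}{-3 + c}$)
$\left(28189 - 17214\right) + \left(F{\left(-8,7 \right)} + 18\right)^{2} = \left(28189 - 17214\right) + \left(\frac{1}{-3 + 7} + 18\right)^{2} = 10975 + \left(\frac{1}{4} + 18\right)^{2} = 10975 + \left(\frac{73}{4}\right)^{2} = 10975 + \frac{5329}{16} = \frac{180929}{16}$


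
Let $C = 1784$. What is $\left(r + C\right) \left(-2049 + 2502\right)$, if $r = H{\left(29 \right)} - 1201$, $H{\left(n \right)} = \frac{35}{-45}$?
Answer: $\frac{791240}{3} \approx 2.6375 \cdot 10^{5}$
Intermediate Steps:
$H{\left(n \right)} = - \frac{7}{9}$ ($H{\left(n \right)} = 35 \left(- \frac{1}{45}\right) = - \frac{7}{9}$)
$r = - \frac{10816}{9}$ ($r = - \frac{7}{9} - 1201 = - \frac{10816}{9} \approx -1201.8$)
$\left(r + C\right) \left(-2049 + 2502\right) = \left(- \frac{10816}{9} + 1784\right) \left(-2049 + 2502\right) = \frac{5240}{9} \cdot 453 = \frac{791240}{3}$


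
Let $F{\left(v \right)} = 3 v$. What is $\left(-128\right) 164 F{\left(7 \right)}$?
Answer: $-440832$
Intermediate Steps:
$\left(-128\right) 164 F{\left(7 \right)} = \left(-128\right) 164 \cdot 3 \cdot 7 = \left(-20992\right) 21 = -440832$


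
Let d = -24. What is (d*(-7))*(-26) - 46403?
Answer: -50771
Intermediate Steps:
(d*(-7))*(-26) - 46403 = -24*(-7)*(-26) - 46403 = 168*(-26) - 46403 = -4368 - 46403 = -50771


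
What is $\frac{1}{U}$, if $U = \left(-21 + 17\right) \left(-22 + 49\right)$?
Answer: $- \frac{1}{108} \approx -0.0092593$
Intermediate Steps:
$U = -108$ ($U = \left(-4\right) 27 = -108$)
$\frac{1}{U} = \frac{1}{-108} = - \frac{1}{108}$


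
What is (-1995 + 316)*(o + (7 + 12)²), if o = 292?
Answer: -1096387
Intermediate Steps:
(-1995 + 316)*(o + (7 + 12)²) = (-1995 + 316)*(292 + (7 + 12)²) = -1679*(292 + 19²) = -1679*(292 + 361) = -1679*653 = -1096387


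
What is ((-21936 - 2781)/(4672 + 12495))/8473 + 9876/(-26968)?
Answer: -359297483793/980664291322 ≈ -0.36638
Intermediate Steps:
((-21936 - 2781)/(4672 + 12495))/8473 + 9876/(-26968) = -24717/17167*(1/8473) + 9876*(-1/26968) = -24717*1/17167*(1/8473) - 2469/6742 = -24717/17167*1/8473 - 2469/6742 = -24717/145455991 - 2469/6742 = -359297483793/980664291322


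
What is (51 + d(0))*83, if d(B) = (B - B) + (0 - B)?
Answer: 4233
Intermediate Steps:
d(B) = -B (d(B) = 0 - B = -B)
(51 + d(0))*83 = (51 - 1*0)*83 = (51 + 0)*83 = 51*83 = 4233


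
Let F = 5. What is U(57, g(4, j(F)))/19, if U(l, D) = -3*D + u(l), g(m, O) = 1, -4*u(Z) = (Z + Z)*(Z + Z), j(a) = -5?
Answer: -3252/19 ≈ -171.16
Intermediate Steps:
u(Z) = -Z**2 (u(Z) = -(Z + Z)*(Z + Z)/4 = -2*Z*2*Z/4 = -Z**2)
U(l, D) = -l**2 - 3*D (U(l, D) = -3*D - l**2 = -l**2 - 3*D)
U(57, g(4, j(F)))/19 = (-1*57**2 - 3*1)/19 = (-1*3249 - 3)/19 = (-3249 - 3)/19 = (1/19)*(-3252) = -3252/19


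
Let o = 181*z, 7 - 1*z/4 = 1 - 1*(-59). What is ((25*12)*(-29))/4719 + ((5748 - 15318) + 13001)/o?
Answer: -116675763/60359156 ≈ -1.9330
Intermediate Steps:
z = -212 (z = 28 - 4*(1 - 1*(-59)) = 28 - 4*(1 + 59) = 28 - 4*60 = 28 - 240 = -212)
o = -38372 (o = 181*(-212) = -38372)
((25*12)*(-29))/4719 + ((5748 - 15318) + 13001)/o = ((25*12)*(-29))/4719 + ((5748 - 15318) + 13001)/(-38372) = (300*(-29))*(1/4719) + (-9570 + 13001)*(-1/38372) = -8700*1/4719 + 3431*(-1/38372) = -2900/1573 - 3431/38372 = -116675763/60359156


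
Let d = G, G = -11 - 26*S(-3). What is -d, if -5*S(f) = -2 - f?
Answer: 29/5 ≈ 5.8000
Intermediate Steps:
S(f) = ⅖ + f/5 (S(f) = -(-2 - f)/5 = ⅖ + f/5)
G = -29/5 (G = -11 - 26*(⅖ + (⅕)*(-3)) = -11 - 26*(⅖ - ⅗) = -11 - 26*(-⅕) = -11 + 26/5 = -29/5 ≈ -5.8000)
d = -29/5 ≈ -5.8000
-d = -1*(-29/5) = 29/5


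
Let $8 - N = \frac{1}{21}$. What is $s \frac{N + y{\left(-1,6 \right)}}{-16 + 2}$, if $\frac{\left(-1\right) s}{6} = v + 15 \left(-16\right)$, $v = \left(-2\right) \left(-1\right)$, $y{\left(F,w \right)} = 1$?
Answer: $- \frac{6392}{7} \approx -913.14$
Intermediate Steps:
$N = \frac{167}{21}$ ($N = 8 - \frac{1}{21} = \frac{167}{21} \approx 7.9524$)
$v = 2$
$s = 1428$ ($s = - 6 \left(2 + 15 \left(-16\right)\right) = - 6 \left(2 - 240\right) = \left(-6\right) \left(-238\right) = 1428$)
$s \frac{N + y{\left(-1,6 \right)}}{-16 + 2} = 1428 \frac{\frac{167}{21} + 1}{-16 + 2} = 1428 \frac{188}{21 \left(-14\right)} = 1428 \cdot \frac{188}{21} \left(- \frac{1}{14}\right) = 1428 \left(- \frac{94}{147}\right) = - \frac{6392}{7}$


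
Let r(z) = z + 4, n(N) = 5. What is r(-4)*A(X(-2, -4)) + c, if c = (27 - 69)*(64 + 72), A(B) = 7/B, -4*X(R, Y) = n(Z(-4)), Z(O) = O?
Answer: -5712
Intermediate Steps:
X(R, Y) = -5/4 (X(R, Y) = -¼*5 = -5/4)
r(z) = 4 + z
c = -5712 (c = -42*136 = -5712)
r(-4)*A(X(-2, -4)) + c = (4 - 4)*(7/(-5/4)) - 5712 = 0*(7*(-⅘)) - 5712 = 0*(-28/5) - 5712 = 0 - 5712 = -5712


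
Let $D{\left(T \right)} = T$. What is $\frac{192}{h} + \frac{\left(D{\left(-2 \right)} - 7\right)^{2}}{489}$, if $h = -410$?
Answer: $- \frac{10113}{33415} \approx -0.30265$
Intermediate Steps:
$\frac{192}{h} + \frac{\left(D{\left(-2 \right)} - 7\right)^{2}}{489} = \frac{192}{-410} + \frac{\left(-2 - 7\right)^{2}}{489} = 192 \left(- \frac{1}{410}\right) + \left(-9\right)^{2} \cdot \frac{1}{489} = - \frac{96}{205} + 81 \cdot \frac{1}{489} = - \frac{96}{205} + \frac{27}{163} = - \frac{10113}{33415}$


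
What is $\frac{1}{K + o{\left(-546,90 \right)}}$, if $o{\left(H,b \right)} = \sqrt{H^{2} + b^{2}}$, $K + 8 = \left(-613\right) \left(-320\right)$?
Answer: $\frac{8173}{1603137537} - \frac{\sqrt{8506}}{6412550148} \approx 5.0837 \cdot 10^{-6}$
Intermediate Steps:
$K = 196152$ ($K = -8 - -196160 = -8 + 196160 = 196152$)
$\frac{1}{K + o{\left(-546,90 \right)}} = \frac{1}{196152 + \sqrt{\left(-546\right)^{2} + 90^{2}}} = \frac{1}{196152 + \sqrt{298116 + 8100}} = \frac{1}{196152 + \sqrt{306216}} = \frac{1}{196152 + 6 \sqrt{8506}}$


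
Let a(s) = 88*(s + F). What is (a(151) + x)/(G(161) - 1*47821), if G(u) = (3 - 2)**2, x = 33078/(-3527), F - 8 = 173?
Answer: -51505877/84330570 ≈ -0.61076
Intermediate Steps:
F = 181 (F = 8 + 173 = 181)
x = -33078/3527 (x = 33078*(-1/3527) = -33078/3527 ≈ -9.3785)
G(u) = 1 (G(u) = 1**2 = 1)
a(s) = 15928 + 88*s (a(s) = 88*(s + 181) = 88*(181 + s) = 15928 + 88*s)
(a(151) + x)/(G(161) - 1*47821) = ((15928 + 88*151) - 33078/3527)/(1 - 1*47821) = ((15928 + 13288) - 33078/3527)/(1 - 47821) = (29216 - 33078/3527)/(-47820) = (103011754/3527)*(-1/47820) = -51505877/84330570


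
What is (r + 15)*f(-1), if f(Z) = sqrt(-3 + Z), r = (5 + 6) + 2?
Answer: 56*I ≈ 56.0*I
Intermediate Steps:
r = 13 (r = 11 + 2 = 13)
(r + 15)*f(-1) = (13 + 15)*sqrt(-3 - 1) = 28*sqrt(-4) = 28*(2*I) = 56*I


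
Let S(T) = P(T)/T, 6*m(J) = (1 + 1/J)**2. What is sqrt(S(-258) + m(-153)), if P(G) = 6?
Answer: sqrt(55019661)/19737 ≈ 0.37582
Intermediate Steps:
m(J) = (1 + 1/J)**2/6
S(T) = 6/T
sqrt(S(-258) + m(-153)) = sqrt(6/(-258) + (1/6)*(1 - 153)**2/(-153)**2) = sqrt(6*(-1/258) + (1/6)*(1/23409)*(-152)**2) = sqrt(-1/43 + (1/6)*(1/23409)*23104) = sqrt(-1/43 + 11552/70227) = sqrt(426509/3019761) = sqrt(55019661)/19737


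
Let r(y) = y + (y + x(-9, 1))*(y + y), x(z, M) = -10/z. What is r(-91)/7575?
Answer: 146419/68175 ≈ 2.1477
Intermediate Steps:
r(y) = y + 2*y*(10/9 + y) (r(y) = y + (y - 10/(-9))*(y + y) = y + (y - 10*(-⅑))*(2*y) = y + (y + 10/9)*(2*y) = y + (10/9 + y)*(2*y) = y + 2*y*(10/9 + y))
r(-91)/7575 = ((⅑)*(-91)*(29 + 18*(-91)))/7575 = ((⅑)*(-91)*(29 - 1638))*(1/7575) = ((⅑)*(-91)*(-1609))*(1/7575) = (146419/9)*(1/7575) = 146419/68175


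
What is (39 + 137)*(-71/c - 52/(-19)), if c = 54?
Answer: 128392/513 ≈ 250.28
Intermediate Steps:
(39 + 137)*(-71/c - 52/(-19)) = (39 + 137)*(-71/54 - 52/(-19)) = 176*(-71*1/54 - 52*(-1/19)) = 176*(-71/54 + 52/19) = 176*(1459/1026) = 128392/513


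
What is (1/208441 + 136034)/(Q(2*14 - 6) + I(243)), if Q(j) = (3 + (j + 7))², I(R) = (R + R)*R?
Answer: 28355062995/24829908802 ≈ 1.1420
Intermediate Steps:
I(R) = 2*R² (I(R) = (2*R)*R = 2*R²)
Q(j) = (10 + j)² (Q(j) = (3 + (7 + j))² = (10 + j)²)
(1/208441 + 136034)/(Q(2*14 - 6) + I(243)) = (1/208441 + 136034)/((10 + (2*14 - 6))² + 2*243²) = (1/208441 + 136034)/((10 + (28 - 6))² + 2*59049) = 28355062995/(208441*((10 + 22)² + 118098)) = 28355062995/(208441*(32² + 118098)) = 28355062995/(208441*(1024 + 118098)) = (28355062995/208441)/119122 = (28355062995/208441)*(1/119122) = 28355062995/24829908802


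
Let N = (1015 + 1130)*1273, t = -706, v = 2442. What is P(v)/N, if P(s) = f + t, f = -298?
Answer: -1004/2730585 ≈ -0.00036769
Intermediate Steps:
N = 2730585 (N = 2145*1273 = 2730585)
P(s) = -1004 (P(s) = -298 - 706 = -1004)
P(v)/N = -1004/2730585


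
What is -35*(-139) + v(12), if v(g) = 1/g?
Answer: 58381/12 ≈ 4865.1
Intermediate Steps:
-35*(-139) + v(12) = -35*(-139) + 1/12 = 4865 + 1/12 = 58381/12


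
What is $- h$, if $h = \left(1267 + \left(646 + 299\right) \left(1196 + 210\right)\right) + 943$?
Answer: $-1330880$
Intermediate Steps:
$h = 1330880$ ($h = \left(1267 + 945 \cdot 1406\right) + 943 = \left(1267 + 1328670\right) + 943 = 1329937 + 943 = 1330880$)
$- h = \left(-1\right) 1330880 = -1330880$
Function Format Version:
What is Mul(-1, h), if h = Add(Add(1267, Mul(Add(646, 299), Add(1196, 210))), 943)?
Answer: -1330880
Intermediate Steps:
h = 1330880 (h = Add(Add(1267, Mul(945, 1406)), 943) = Add(Add(1267, 1328670), 943) = Add(1329937, 943) = 1330880)
Mul(-1, h) = Mul(-1, 1330880) = -1330880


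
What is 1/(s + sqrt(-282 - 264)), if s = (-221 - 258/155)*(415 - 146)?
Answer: -1439019535/86192613413659 - 24025*I*sqrt(546)/86192613413659 ≈ -1.6695e-5 - 6.5131e-9*I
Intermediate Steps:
s = -9283997/155 (s = (-221 - 258*1/155)*269 = (-221 - 258/155)*269 = -34513/155*269 = -9283997/155 ≈ -59897.)
1/(s + sqrt(-282 - 264)) = 1/(-9283997/155 + sqrt(-282 - 264)) = 1/(-9283997/155 + sqrt(-546)) = 1/(-9283997/155 + I*sqrt(546))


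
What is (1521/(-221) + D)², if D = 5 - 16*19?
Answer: 27040000/289 ≈ 93564.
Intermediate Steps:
D = -299 (D = 5 - 304 = -299)
(1521/(-221) + D)² = (1521/(-221) - 299)² = (1521*(-1/221) - 299)² = (-117/17 - 299)² = (-5200/17)² = 27040000/289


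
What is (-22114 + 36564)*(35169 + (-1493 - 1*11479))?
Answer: 320746650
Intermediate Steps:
(-22114 + 36564)*(35169 + (-1493 - 1*11479)) = 14450*(35169 + (-1493 - 11479)) = 14450*(35169 - 12972) = 14450*22197 = 320746650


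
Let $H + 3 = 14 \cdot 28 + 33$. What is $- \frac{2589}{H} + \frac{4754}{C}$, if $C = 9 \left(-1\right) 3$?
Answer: $- \frac{2076091}{11394} \approx -182.21$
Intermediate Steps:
$H = 422$ ($H = -3 + \left(14 \cdot 28 + 33\right) = -3 + \left(392 + 33\right) = -3 + 425 = 422$)
$C = -27$ ($C = \left(-9\right) 3 = -27$)
$- \frac{2589}{H} + \frac{4754}{C} = - \frac{2589}{422} + \frac{4754}{-27} = \left(-2589\right) \frac{1}{422} + 4754 \left(- \frac{1}{27}\right) = - \frac{2589}{422} - \frac{4754}{27} = - \frac{2076091}{11394}$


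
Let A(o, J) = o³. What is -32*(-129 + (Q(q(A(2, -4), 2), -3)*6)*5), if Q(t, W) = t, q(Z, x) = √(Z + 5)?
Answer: 4128 - 960*√13 ≈ 666.67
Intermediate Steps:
q(Z, x) = √(5 + Z)
-32*(-129 + (Q(q(A(2, -4), 2), -3)*6)*5) = -32*(-129 + (√(5 + 2³)*6)*5) = -32*(-129 + (√(5 + 8)*6)*5) = -32*(-129 + (√13*6)*5) = -32*(-129 + (6*√13)*5) = -32*(-129 + 30*√13) = 4128 - 960*√13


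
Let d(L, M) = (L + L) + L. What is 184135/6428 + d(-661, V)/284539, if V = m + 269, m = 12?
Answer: 52380842041/1829016692 ≈ 28.639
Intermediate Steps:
V = 281 (V = 12 + 269 = 281)
d(L, M) = 3*L (d(L, M) = 2*L + L = 3*L)
184135/6428 + d(-661, V)/284539 = 184135/6428 + (3*(-661))/284539 = 184135*(1/6428) - 1983*1/284539 = 184135/6428 - 1983/284539 = 52380842041/1829016692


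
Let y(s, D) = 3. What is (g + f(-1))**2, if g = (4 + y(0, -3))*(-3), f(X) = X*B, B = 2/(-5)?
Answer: 10609/25 ≈ 424.36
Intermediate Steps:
B = -2/5 (B = 2*(-1/5) = -2/5 ≈ -0.40000)
f(X) = -2*X/5 (f(X) = X*(-2/5) = -2*X/5)
g = -21 (g = (4 + 3)*(-3) = 7*(-3) = -21)
(g + f(-1))**2 = (-21 - 2/5*(-1))**2 = (-21 + 2/5)**2 = (-103/5)**2 = 10609/25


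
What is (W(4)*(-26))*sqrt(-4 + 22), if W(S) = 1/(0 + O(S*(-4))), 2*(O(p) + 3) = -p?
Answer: -78*sqrt(2)/5 ≈ -22.062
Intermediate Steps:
O(p) = -3 - p/2 (O(p) = -3 + (-p)/2 = -3 - p/2)
W(S) = 1/(-3 + 2*S) (W(S) = 1/(0 + (-3 - S*(-4)/2)) = 1/(0 + (-3 - (-2)*S)) = 1/(0 + (-3 + 2*S)) = 1/(-3 + 2*S))
(W(4)*(-26))*sqrt(-4 + 22) = (-26/(-3 + 2*4))*sqrt(-4 + 22) = (-26/(-3 + 8))*sqrt(18) = (-26/5)*(3*sqrt(2)) = ((1/5)*(-26))*(3*sqrt(2)) = -78*sqrt(2)/5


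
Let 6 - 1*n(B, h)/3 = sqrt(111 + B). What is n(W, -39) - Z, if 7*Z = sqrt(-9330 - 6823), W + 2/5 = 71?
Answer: 18 - 6*sqrt(1135)/5 - I*sqrt(16153)/7 ≈ -22.428 - 18.156*I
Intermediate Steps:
W = 353/5 (W = -2/5 + 71 = 353/5 ≈ 70.600)
n(B, h) = 18 - 3*sqrt(111 + B)
Z = I*sqrt(16153)/7 (Z = sqrt(-9330 - 6823)/7 = sqrt(-16153)/7 = (I*sqrt(16153))/7 = I*sqrt(16153)/7 ≈ 18.156*I)
n(W, -39) - Z = (18 - 3*sqrt(111 + 353/5)) - I*sqrt(16153)/7 = (18 - 6*sqrt(1135)/5) - I*sqrt(16153)/7 = 18 - 6*sqrt(1135)/5 - I*sqrt(16153)/7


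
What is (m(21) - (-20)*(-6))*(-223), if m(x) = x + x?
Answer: 17394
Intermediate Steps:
m(x) = 2*x
(m(21) - (-20)*(-6))*(-223) = (2*21 - (-20)*(-6))*(-223) = (42 - 10*12)*(-223) = (42 - 120)*(-223) = -78*(-223) = 17394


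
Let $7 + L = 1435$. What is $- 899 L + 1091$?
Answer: $-1282681$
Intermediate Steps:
$L = 1428$ ($L = -7 + 1435 = 1428$)
$- 899 L + 1091 = \left(-899\right) 1428 + 1091 = -1283772 + 1091 = -1282681$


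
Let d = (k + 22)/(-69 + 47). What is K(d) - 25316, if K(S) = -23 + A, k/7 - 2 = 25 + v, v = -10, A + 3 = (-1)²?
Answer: -25341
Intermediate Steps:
A = -2 (A = -3 + (-1)² = -3 + 1 = -2)
k = 119 (k = 14 + 7*(25 - 10) = 14 + 7*15 = 14 + 105 = 119)
d = -141/22 (d = (119 + 22)/(-69 + 47) = 141/(-22) = 141*(-1/22) = -141/22 ≈ -6.4091)
K(S) = -25 (K(S) = -23 - 2 = -25)
K(d) - 25316 = -25 - 25316 = -25341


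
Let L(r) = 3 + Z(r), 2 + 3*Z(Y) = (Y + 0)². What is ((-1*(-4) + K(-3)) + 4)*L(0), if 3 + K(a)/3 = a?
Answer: -70/3 ≈ -23.333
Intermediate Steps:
Z(Y) = -⅔ + Y²/3 (Z(Y) = -⅔ + (Y + 0)²/3 = -⅔ + Y²/3)
K(a) = -9 + 3*a
L(r) = 7/3 + r²/3 (L(r) = 3 + (-⅔ + r²/3) = 7/3 + r²/3)
((-1*(-4) + K(-3)) + 4)*L(0) = ((-1*(-4) + (-9 + 3*(-3))) + 4)*(7/3 + (⅓)*0²) = ((4 + (-9 - 9)) + 4)*(7/3 + (⅓)*0) = ((4 - 18) + 4)*(7/3 + 0) = (-14 + 4)*(7/3) = -10*7/3 = -70/3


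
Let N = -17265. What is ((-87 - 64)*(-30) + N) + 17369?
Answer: 4634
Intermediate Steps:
((-87 - 64)*(-30) + N) + 17369 = ((-87 - 64)*(-30) - 17265) + 17369 = (-151*(-30) - 17265) + 17369 = (4530 - 17265) + 17369 = -12735 + 17369 = 4634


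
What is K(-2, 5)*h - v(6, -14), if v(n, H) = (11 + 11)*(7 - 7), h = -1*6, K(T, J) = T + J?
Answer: -18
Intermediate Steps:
K(T, J) = J + T
h = -6
v(n, H) = 0 (v(n, H) = 22*0 = 0)
K(-2, 5)*h - v(6, -14) = (5 - 2)*(-6) - 1*0 = 3*(-6) + 0 = -18 + 0 = -18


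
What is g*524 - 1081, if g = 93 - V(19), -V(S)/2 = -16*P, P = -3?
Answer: 97955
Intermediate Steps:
V(S) = -96 (V(S) = -(-32)*(-3) = -2*48 = -96)
g = 189 (g = 93 - 1*(-96) = 93 + 96 = 189)
g*524 - 1081 = 189*524 - 1081 = 99036 - 1081 = 97955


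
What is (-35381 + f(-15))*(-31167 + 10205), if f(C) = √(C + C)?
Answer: 741656522 - 20962*I*√30 ≈ 7.4166e+8 - 1.1481e+5*I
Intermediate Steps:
f(C) = √2*√C (f(C) = √(2*C) = √2*√C)
(-35381 + f(-15))*(-31167 + 10205) = (-35381 + √2*√(-15))*(-31167 + 10205) = (-35381 + √2*(I*√15))*(-20962) = (-35381 + I*√30)*(-20962) = 741656522 - 20962*I*√30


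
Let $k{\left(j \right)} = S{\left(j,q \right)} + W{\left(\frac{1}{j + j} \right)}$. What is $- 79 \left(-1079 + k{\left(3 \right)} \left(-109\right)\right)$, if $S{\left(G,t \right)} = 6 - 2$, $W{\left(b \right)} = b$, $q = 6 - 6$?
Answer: $\frac{726721}{6} \approx 1.2112 \cdot 10^{5}$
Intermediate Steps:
$q = 0$ ($q = 6 - 6 = 0$)
$S{\left(G,t \right)} = 4$ ($S{\left(G,t \right)} = 6 - 2 = 4$)
$k{\left(j \right)} = 4 + \frac{1}{2 j}$ ($k{\left(j \right)} = 4 + \frac{1}{j + j} = 4 + \frac{1}{2 j}$)
$- 79 \left(-1079 + k{\left(3 \right)} \left(-109\right)\right) = - 79 \left(-1079 + \left(4 + \frac{1}{2 \cdot 3}\right) \left(-109\right)\right) = - 79 \left(-1079 + \left(4 + \frac{1}{2} \cdot \frac{1}{3}\right) \left(-109\right)\right) = - 79 \left(-1079 + \left(4 + \frac{1}{6}\right) \left(-109\right)\right) = - 79 \left(-1079 + \frac{25}{6} \left(-109\right)\right) = - 79 \left(-1079 - \frac{2725}{6}\right) = \left(-79\right) \left(- \frac{9199}{6}\right) = \frac{726721}{6}$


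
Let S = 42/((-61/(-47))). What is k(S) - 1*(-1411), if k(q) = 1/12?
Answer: 16933/12 ≈ 1411.1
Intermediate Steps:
S = 1974/61 (S = 42/((-61*(-1/47))) = 42/(61/47) = 42*(47/61) = 1974/61 ≈ 32.361)
k(q) = 1/12
k(S) - 1*(-1411) = 1/12 - 1*(-1411) = 1/12 + 1411 = 16933/12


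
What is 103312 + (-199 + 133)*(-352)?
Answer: 126544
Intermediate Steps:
103312 + (-199 + 133)*(-352) = 103312 - 66*(-352) = 103312 + 23232 = 126544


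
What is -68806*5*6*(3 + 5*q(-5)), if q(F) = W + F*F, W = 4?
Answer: -305498640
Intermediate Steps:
q(F) = 4 + F² (q(F) = 4 + F*F = 4 + F²)
-68806*5*6*(3 + 5*q(-5)) = -68806*5*6*(3 + 5*(4 + (-5)²)) = -2064180*(3 + 5*(4 + 25)) = -2064180*(3 + 5*29) = -2064180*(3 + 145) = -2064180*148 = -68806*4440 = -305498640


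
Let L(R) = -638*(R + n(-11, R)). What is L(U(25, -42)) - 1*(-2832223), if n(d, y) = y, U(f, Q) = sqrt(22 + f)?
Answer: 2832223 - 1276*sqrt(47) ≈ 2.8235e+6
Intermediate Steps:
L(R) = -1276*R (L(R) = -638*(R + R) = -1276*R)
L(U(25, -42)) - 1*(-2832223) = -1276*sqrt(22 + 25) - 1*(-2832223) = -1276*sqrt(47) + 2832223 = 2832223 - 1276*sqrt(47)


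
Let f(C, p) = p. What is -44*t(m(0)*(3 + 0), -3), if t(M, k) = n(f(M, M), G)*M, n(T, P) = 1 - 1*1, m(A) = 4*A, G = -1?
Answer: 0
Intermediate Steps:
n(T, P) = 0 (n(T, P) = 1 - 1 = 0)
t(M, k) = 0 (t(M, k) = 0*M = 0)
-44*t(m(0)*(3 + 0), -3) = -44*0 = 0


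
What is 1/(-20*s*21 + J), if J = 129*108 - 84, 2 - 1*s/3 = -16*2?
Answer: -1/28992 ≈ -3.4492e-5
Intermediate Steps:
s = 102 (s = 6 - (-48)*2 = 6 - 3*(-32) = 6 + 96 = 102)
J = 13848 (J = 13932 - 84 = 13848)
1/(-20*s*21 + J) = 1/(-20*102*21 + 13848) = 1/(-2040*21 + 13848) = 1/(-42840 + 13848) = 1/(-28992) = -1/28992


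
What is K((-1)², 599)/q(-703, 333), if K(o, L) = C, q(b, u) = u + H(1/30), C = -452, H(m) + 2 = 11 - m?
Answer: -13560/10259 ≈ -1.3218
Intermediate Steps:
H(m) = 9 - m (H(m) = -2 + (11 - m) = 9 - m)
q(b, u) = 269/30 + u (q(b, u) = u + (9 - 1/30) = u + 269/30 = 269/30 + u)
K(o, L) = -452
K((-1)², 599)/q(-703, 333) = -452/(269/30 + 333) = -452/10259/30 = -452*30/10259 = -13560/10259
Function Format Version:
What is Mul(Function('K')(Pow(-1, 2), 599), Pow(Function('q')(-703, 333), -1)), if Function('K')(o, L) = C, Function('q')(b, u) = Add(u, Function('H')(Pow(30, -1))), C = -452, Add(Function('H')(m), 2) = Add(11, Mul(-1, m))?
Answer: Rational(-13560, 10259) ≈ -1.3218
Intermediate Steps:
Function('H')(m) = Add(9, Mul(-1, m)) (Function('H')(m) = Add(-2, Add(11, Mul(-1, m))) = Add(9, Mul(-1, m)))
Function('q')(b, u) = Add(Rational(269, 30), u) (Function('q')(b, u) = Add(u, Add(9, Mul(-1, Pow(30, -1)))) = Add(u, Add(9, Mul(-1, Rational(1, 30)))) = Add(u, Add(9, Rational(-1, 30))) = Add(u, Rational(269, 30)) = Add(Rational(269, 30), u))
Function('K')(o, L) = -452
Mul(Function('K')(Pow(-1, 2), 599), Pow(Function('q')(-703, 333), -1)) = Mul(-452, Pow(Add(Rational(269, 30), 333), -1)) = Mul(-452, Pow(Rational(10259, 30), -1)) = Mul(-452, Rational(30, 10259)) = Rational(-13560, 10259)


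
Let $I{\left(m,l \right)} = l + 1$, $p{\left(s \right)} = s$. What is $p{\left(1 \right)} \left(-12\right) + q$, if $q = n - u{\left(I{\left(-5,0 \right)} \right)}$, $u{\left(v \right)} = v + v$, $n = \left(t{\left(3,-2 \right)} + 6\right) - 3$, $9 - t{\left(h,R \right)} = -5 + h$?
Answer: $0$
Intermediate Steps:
$I{\left(m,l \right)} = 1 + l$
$t{\left(h,R \right)} = 14 - h$ ($t{\left(h,R \right)} = 9 - \left(-5 + h\right) = 14 - h$)
$n = 14$ ($n = \left(\left(14 - 3\right) + 6\right) - 3 = \left(11 + 6\right) - 3 = 17 - 3 = 14$)
$u{\left(v \right)} = 2 v$
$q = 12$ ($q = 14 - 2 \left(1 + 0\right) = 14 - 2 \cdot 1 = 14 - 2 = 12$)
$p{\left(1 \right)} \left(-12\right) + q = 1 \left(-12\right) + 12 = -12 + 12 = 0$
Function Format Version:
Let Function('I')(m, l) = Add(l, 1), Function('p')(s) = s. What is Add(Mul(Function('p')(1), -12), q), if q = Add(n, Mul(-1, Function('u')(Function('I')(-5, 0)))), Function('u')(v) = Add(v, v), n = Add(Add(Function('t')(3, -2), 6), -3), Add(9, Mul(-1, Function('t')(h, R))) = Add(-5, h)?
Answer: 0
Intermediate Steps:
Function('I')(m, l) = Add(1, l)
Function('t')(h, R) = Add(14, Mul(-1, h)) (Function('t')(h, R) = Add(9, Mul(-1, Add(-5, h))) = Add(9, Add(5, Mul(-1, h))) = Add(14, Mul(-1, h)))
n = 14 (n = Add(Add(Add(14, Mul(-1, 3)), 6), -3) = Add(Add(Add(14, -3), 6), -3) = Add(Add(11, 6), -3) = Add(17, -3) = 14)
Function('u')(v) = Mul(2, v)
q = 12 (q = Add(14, Mul(-1, Mul(2, Add(1, 0)))) = Add(14, Mul(-1, Mul(2, 1))) = Add(14, Mul(-1, 2)) = Add(14, -2) = 12)
Add(Mul(Function('p')(1), -12), q) = Add(Mul(1, -12), 12) = Add(-12, 12) = 0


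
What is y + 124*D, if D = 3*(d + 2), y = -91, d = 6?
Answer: 2885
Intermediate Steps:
D = 24 (D = 3*(6 + 2) = 3*8 = 24)
y + 124*D = -91 + 124*24 = -91 + 2976 = 2885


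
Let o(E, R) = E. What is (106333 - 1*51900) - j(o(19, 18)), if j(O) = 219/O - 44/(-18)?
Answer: 9305654/171 ≈ 54419.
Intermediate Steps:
j(O) = 22/9 + 219/O (j(O) = 219/O - 44*(-1/18) = 219/O + 22/9 = 22/9 + 219/O)
(106333 - 1*51900) - j(o(19, 18)) = (106333 - 1*51900) - (22/9 + 219/19) = (106333 - 51900) - (22/9 + 219*(1/19)) = 54433 - (22/9 + 219/19) = 54433 - 1*2389/171 = 54433 - 2389/171 = 9305654/171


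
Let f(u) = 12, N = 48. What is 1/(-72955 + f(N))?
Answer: -1/72943 ≈ -1.3709e-5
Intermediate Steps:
1/(-72955 + f(N)) = 1/(-72955 + 12) = 1/(-72943) = -1/72943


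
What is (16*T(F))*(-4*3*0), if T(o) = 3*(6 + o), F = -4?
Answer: 0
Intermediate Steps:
T(o) = 18 + 3*o
(16*T(F))*(-4*3*0) = (16*(18 + 3*(-4)))*(-4*3*0) = (16*(18 - 12))*(-12*0) = (16*6)*0 = 96*0 = 0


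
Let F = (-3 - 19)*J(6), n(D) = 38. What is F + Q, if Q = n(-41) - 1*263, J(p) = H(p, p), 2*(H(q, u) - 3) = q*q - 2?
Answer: -665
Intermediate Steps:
H(q, u) = 2 + q**2/2 (H(q, u) = 3 + (q*q - 2)/2 = 3 + (q**2 - 2)/2 = 3 + (-2 + q**2)/2 = 3 + (-1 + q**2/2) = 2 + q**2/2)
J(p) = 2 + p**2/2
F = -440 (F = (-3 - 19)*(2 + (1/2)*6**2) = -22*(2 + (1/2)*36) = -22*(2 + 18) = -22*20 = -440)
Q = -225 (Q = 38 - 1*263 = 38 - 263 = -225)
F + Q = -440 - 225 = -665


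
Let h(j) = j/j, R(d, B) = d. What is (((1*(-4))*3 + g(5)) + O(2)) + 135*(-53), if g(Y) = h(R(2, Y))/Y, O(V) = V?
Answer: -35824/5 ≈ -7164.8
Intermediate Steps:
h(j) = 1
g(Y) = 1/Y
(((1*(-4))*3 + g(5)) + O(2)) + 135*(-53) = (((1*(-4))*3 + 1/5) + 2) + 135*(-53) = ((-4*3 + ⅕) + 2) - 7155 = ((-12 + ⅕) + 2) - 7155 = (-59/5 + 2) - 7155 = -49/5 - 7155 = -35824/5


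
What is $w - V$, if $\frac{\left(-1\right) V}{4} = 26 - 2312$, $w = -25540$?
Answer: $-34684$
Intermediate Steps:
$V = 9144$ ($V = - 4 \left(26 - 2312\right) = \left(-4\right) \left(-2286\right) = 9144$)
$w - V = -25540 - 9144 = -34684$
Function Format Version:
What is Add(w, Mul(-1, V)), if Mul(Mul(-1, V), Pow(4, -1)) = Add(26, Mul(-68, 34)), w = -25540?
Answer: -34684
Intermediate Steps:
V = 9144 (V = Mul(-4, Add(26, Mul(-68, 34))) = Mul(-4, Add(26, -2312)) = Mul(-4, -2286) = 9144)
Add(w, Mul(-1, V)) = Add(-25540, Mul(-1, 9144)) = Add(-25540, -9144) = -34684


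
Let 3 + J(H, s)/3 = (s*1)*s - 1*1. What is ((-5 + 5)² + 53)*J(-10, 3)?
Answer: 795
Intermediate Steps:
J(H, s) = -12 + 3*s² (J(H, s) = -9 + 3*((s*1)*s - 1*1) = -9 + 3*(s*s - 1) = -9 + 3*(s² - 1) = -9 + 3*(-1 + s²) = -9 + (-3 + 3*s²) = -12 + 3*s²)
((-5 + 5)² + 53)*J(-10, 3) = ((-5 + 5)² + 53)*(-12 + 3*3²) = (0² + 53)*(-12 + 3*9) = (0 + 53)*(-12 + 27) = 53*15 = 795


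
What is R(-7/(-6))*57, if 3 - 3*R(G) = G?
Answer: 209/6 ≈ 34.833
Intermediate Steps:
R(G) = 1 - G/3
R(-7/(-6))*57 = (1 - (-7)/(3*(-6)))*57 = (1 - (-7)*(-1)/(3*6))*57 = (1 - ⅓*7/6)*57 = (1 - 7/18)*57 = (11/18)*57 = 209/6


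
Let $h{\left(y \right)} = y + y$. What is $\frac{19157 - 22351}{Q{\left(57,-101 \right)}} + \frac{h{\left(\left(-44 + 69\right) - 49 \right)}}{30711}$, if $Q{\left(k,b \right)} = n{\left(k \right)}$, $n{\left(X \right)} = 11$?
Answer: $- \frac{32697154}{112607} \approx -290.37$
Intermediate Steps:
$Q{\left(k,b \right)} = 11$
$h{\left(y \right)} = 2 y$
$\frac{19157 - 22351}{Q{\left(57,-101 \right)}} + \frac{h{\left(\left(-44 + 69\right) - 49 \right)}}{30711} = \frac{19157 - 22351}{11} + \frac{2 \left(\left(-44 + 69\right) - 49\right)}{30711} = \left(19157 - 22351\right) \frac{1}{11} + 2 \left(25 - 49\right) \frac{1}{30711} = \left(-3194\right) \frac{1}{11} + 2 \left(-24\right) \frac{1}{30711} = - \frac{3194}{11} - \frac{16}{10237} = - \frac{32697154}{112607}$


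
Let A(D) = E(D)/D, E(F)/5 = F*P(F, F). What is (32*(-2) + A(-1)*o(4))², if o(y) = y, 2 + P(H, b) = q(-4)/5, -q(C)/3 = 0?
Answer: 10816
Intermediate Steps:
q(C) = 0 (q(C) = -3*0 = 0)
P(H, b) = -2 (P(H, b) = -2 + 0/5 = -2 + 0*(⅕) = -2 + 0 = -2)
E(F) = -10*F (E(F) = 5*(F*(-2)) = 5*(-2*F) = -10*F)
A(D) = -10 (A(D) = (-10*D)/D = -10)
(32*(-2) + A(-1)*o(4))² = (32*(-2) - 10*4)² = (-64 - 40)² = (-104)² = 10816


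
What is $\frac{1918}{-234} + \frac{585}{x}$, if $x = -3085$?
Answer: $- \frac{605392}{72189} \approx -8.3862$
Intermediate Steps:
$\frac{1918}{-234} + \frac{585}{x} = \frac{1918}{-234} + \frac{585}{-3085} = 1918 \left(- \frac{1}{234}\right) + 585 \left(- \frac{1}{3085}\right) = - \frac{959}{117} - \frac{117}{617} = - \frac{605392}{72189}$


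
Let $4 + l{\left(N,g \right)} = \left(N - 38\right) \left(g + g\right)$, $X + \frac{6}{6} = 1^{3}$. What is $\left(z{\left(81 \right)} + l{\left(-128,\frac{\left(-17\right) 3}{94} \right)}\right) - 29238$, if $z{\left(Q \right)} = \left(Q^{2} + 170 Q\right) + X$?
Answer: $- \frac{410351}{47} \approx -8730.9$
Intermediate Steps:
$X = 0$ ($X = -1 + 1^{3} = -1 + 1 = 0$)
$l{\left(N,g \right)} = -4 + 2 g \left(-38 + N\right)$ ($l{\left(N,g \right)} = -4 + \left(N - 38\right) \left(g + g\right) = -4 + \left(-38 + N\right) 2 g = -4 + 2 g \left(-38 + N\right)$)
$z{\left(Q \right)} = Q^{2} + 170 Q$ ($z{\left(Q \right)} = \left(Q^{2} + 170 Q\right) + 0 = Q^{2} + 170 Q$)
$\left(z{\left(81 \right)} + l{\left(-128,\frac{\left(-17\right) 3}{94} \right)}\right) - 29238 = \left(81 \left(170 + 81\right) - \left(4 + \frac{332 \left(\left(-17\right) 3\right)}{94}\right)\right) - 29238 = \left(81 \cdot 251 - \left(4 + 332 \left(-51\right) \frac{1}{94}\right)\right) - 29238 = \left(20331 - \left(- \frac{1750}{47} - \frac{6528}{47}\right)\right) - 29238 = \left(20331 + \left(-4 + \frac{1938}{47} + \frac{6528}{47}\right)\right) - 29238 = \left(20331 + \frac{8278}{47}\right) - 29238 = \frac{963835}{47} - 29238 = - \frac{410351}{47}$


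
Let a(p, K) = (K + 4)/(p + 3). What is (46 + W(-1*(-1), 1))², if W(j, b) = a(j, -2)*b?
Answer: 8649/4 ≈ 2162.3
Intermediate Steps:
a(p, K) = (4 + K)/(3 + p)
W(j, b) = 2*b/(3 + j) (W(j, b) = ((4 - 2)/(3 + j))*b = (2/(3 + j))*b = 2*b/(3 + j))
(46 + W(-1*(-1), 1))² = (46 + 2*1/(3 - 1*(-1)))² = (46 + 2*1/(3 + 1))² = (46 + 2*1/4)² = (46 + 2*1*(¼))² = (46 + ½)² = (93/2)² = 8649/4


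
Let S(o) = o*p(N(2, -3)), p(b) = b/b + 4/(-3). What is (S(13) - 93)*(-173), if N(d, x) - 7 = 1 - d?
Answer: 50516/3 ≈ 16839.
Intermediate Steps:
N(d, x) = 8 - d (N(d, x) = 7 + (1 - d) = 8 - d)
p(b) = -⅓ (p(b) = 1 + 4*(-⅓) = 1 - 4/3 = -⅓)
S(o) = -o/3 (S(o) = o*(-⅓) = -o/3)
(S(13) - 93)*(-173) = (-⅓*13 - 93)*(-173) = (-13/3 - 93)*(-173) = -292/3*(-173) = 50516/3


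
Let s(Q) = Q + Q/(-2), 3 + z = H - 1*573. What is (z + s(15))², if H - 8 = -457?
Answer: 4141225/4 ≈ 1.0353e+6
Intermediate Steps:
H = -449 (H = 8 - 457 = -449)
z = -1025 (z = -3 + (-449 - 1*573) = -3 + (-449 - 573) = -3 - 1022 = -1025)
s(Q) = Q/2 (s(Q) = Q - Q/2 = Q/2)
(z + s(15))² = (-1025 + (½)*15)² = (-1025 + 15/2)² = (-2035/2)² = 4141225/4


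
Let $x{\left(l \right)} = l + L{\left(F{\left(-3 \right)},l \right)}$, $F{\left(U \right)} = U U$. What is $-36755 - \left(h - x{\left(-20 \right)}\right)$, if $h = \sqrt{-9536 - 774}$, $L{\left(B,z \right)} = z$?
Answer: $-36795 - i \sqrt{10310} \approx -36795.0 - 101.54 i$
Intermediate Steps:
$F{\left(U \right)} = U^{2}$
$h = i \sqrt{10310}$ ($h = \sqrt{-10310} = i \sqrt{10310} \approx 101.54 i$)
$x{\left(l \right)} = 2 l$ ($x{\left(l \right)} = l + l = 2 l$)
$-36755 - \left(h - x{\left(-20 \right)}\right) = -36755 + \left(2 \left(-20\right) - i \sqrt{10310}\right) = -36755 - \left(40 + i \sqrt{10310}\right) = -36795 - i \sqrt{10310}$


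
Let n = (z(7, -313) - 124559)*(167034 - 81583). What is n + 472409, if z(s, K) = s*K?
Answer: -10830441841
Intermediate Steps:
z(s, K) = K*s
n = -10830914250 (n = (-313*7 - 124559)*(167034 - 81583) = (-2191 - 124559)*85451 = -126750*85451 = -10830914250)
n + 472409 = -10830914250 + 472409 = -10830441841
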